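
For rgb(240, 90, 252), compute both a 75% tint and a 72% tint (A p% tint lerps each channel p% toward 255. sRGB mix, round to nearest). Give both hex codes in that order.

75% tint:
  R: 240 + 0.75×(255−240) = 240 + 11.25 = 251.25 → 251
  G: 90 + 123.75 = 213.75 → 214
  B: 252 + 0.75×(255−252) = 252 + 2.25 = 254.25 → 254
  → #fbd6fe
72% tint:
  R: 240 + 0.72×(255−240) = 240 + 10.8 = 250.8 → 251
  G: 90 + 118.8 = 208.8 → 209
  B: 252 + 2.16 = 254.16 → 254
  → #fbd1fe

#fbd6fe, #fbd1fe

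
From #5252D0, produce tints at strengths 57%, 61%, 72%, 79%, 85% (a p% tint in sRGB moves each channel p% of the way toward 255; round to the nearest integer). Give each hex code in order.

#5252D0 is rgb(82, 82, 208).
57%: (82 + 98.61 = 180.61→181, 82 + 98.61 = 180.61→181, 208 + 26.79 = 234.79→235) → #B5B5EB
61%: (82 + 105.53 = 187.53→188, 82 + 105.53 = 187.53→188, 208 + 28.67 = 236.67→237) → #BCBCED
72%: (82 + 124.56 = 206.56→207, 82 + 124.56 = 206.56→207, 208 + 33.84 = 241.84→242) → #CFCFF2
79%: (82 + 136.67 = 218.67→219, 82 + 136.67 = 218.67→219, 208 + 37.13 = 245.13→245) → #DBDBF5
85%: (82 + 147.05 = 229.05→229, 82 + 147.05 = 229.05→229, 208 + 39.95 = 247.95→248) → #E5E5F8

#B5B5EB, #BCBCED, #CFCFF2, #DBDBF5, #E5E5F8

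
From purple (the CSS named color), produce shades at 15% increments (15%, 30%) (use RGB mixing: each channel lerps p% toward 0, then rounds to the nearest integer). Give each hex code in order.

#6D006D, #5A005A

CSS purple is rgb(128, 0, 128).
15%: (128 − 19.2 = 108.8→109, 0→0, 128 − 19.2 = 108.8→109) → #6D006D
30%: (128 − 38.4 = 89.6→90, 0→0, 128 − 38.4 = 89.6→90) → #5A005A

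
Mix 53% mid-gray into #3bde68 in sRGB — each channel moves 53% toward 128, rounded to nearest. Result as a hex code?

#3bde68 is rgb(59, 222, 104).
A 53% tone moves each channel 53% toward 128:
  R: 59 + 0.53×(128−59) = 59 + 36.57 = 95.57 → 96
  G: 222 − 49.82 = 172.18 → 172
  B: 104 + 0.53×(128−104) = 104 + 12.72 = 116.72 → 117
rgb(96, 172, 117) = #60ac75.

#60ac75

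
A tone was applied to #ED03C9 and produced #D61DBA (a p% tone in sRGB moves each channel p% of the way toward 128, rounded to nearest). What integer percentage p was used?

21%

#ED03C9 is rgb(237, 3, 201); #D61DBA is rgb(214, 29, 186).
On the G channel (widest range): 29 ≈ 3 + (p/100)(128 − 3), so p ≈ 100×(29 − 3)/(128 − 3) = 2600/125 = 20.80.
p = 21 reproduces all three channels after rounding.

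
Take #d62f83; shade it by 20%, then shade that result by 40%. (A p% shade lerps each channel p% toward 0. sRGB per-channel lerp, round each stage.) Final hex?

#67173f

#d62f83 is rgb(214, 47, 131).
Lerp each channel 20% toward 0:
  R: 214 − 42.8 = 171.2 → 171
  G: 47 − 9.4 = 37.6 → 38
  B: 131 − 26.2 = 104.8 → 105
After the shade: rgb(171, 38, 105) = #ab2669.
Lerp each channel 40% toward 0:
  R: 171 − 68.4 = 102.6 → 103
  G: 38 − 15.2 = 22.8 → 23
  B: 105 + 0.4×(0−105) = 105 − 42 = 63 → 63
rgb(103, 23, 63) = #67173f.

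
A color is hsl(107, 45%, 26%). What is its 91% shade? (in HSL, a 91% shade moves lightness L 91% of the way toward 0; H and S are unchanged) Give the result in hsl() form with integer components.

L moves 91% from 26 toward 0: 26 − 23.66 = 2.34 → 2.
H and S are unchanged.

hsl(107, 45%, 2%)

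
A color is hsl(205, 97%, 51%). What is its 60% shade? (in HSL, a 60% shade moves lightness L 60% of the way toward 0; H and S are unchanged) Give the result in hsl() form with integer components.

hsl(205, 97%, 20%)

L moves 60% from 51 toward 0: 51 − 30.6 = 20.4 → 20.
H and S are unchanged.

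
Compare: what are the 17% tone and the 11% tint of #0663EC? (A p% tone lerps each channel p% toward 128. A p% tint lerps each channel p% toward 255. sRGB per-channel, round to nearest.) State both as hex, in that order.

#1B68DA, #2174EE

#0663EC is rgb(6, 99, 236).
17% tone:
  R: 6 + 0.17×(128−6) = 6 + 20.74 = 26.74 → 27
  G: 99 + 0.17×(128−99) = 99 + 4.93 = 103.93 → 104
  B: 236 + 0.17×(128−236) = 236 − 18.36 = 217.64 → 218
  → #1B68DA
11% tint:
  R: 6 + 27.39 = 33.39 → 33
  G: 99 + 0.11×(255−99) = 99 + 17.16 = 116.16 → 116
  B: 236 + 0.11×(255−236) = 236 + 2.09 = 238.09 → 238
  → #2174EE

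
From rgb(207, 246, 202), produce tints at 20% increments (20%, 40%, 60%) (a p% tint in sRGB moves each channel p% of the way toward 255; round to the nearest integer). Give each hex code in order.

20%: (207 + 9.6 = 216.6→217, 246 + 1.8 = 247.8→248, 202 + 10.6 = 212.6→213) → #D9F8D5
40%: (207 + 19.2 = 226.2→226, 246 + 3.6 = 249.6→250, 202 + 21.2 = 223.2→223) → #E2FADF
60%: (207 + 28.8 = 235.8→236, 246 + 5.4 = 251.4→251, 202 + 31.8 = 233.8→234) → #ECFBEA

#D9F8D5, #E2FADF, #ECFBEA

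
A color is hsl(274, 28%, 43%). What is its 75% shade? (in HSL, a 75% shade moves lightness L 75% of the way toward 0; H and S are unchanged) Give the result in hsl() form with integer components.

L moves 75% from 43 toward 0: 43 − 32.25 = 10.75 → 11.
H and S are unchanged.

hsl(274, 28%, 11%)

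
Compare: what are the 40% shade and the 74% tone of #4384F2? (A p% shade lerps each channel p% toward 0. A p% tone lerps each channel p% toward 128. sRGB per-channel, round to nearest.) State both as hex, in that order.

#4384F2 is rgb(67, 132, 242).
40% shade:
  R: 67 + 0.4×(0−67) = 67 − 26.8 = 40.2 → 40
  G: 132 − 52.8 = 79.2 → 79
  B: 242 + 0.4×(0−242) = 242 − 96.8 = 145.2 → 145
  → #284F91
74% tone:
  R: 67 + 0.74×(128−67) = 67 + 45.14 = 112.14 → 112
  G: 132 − 2.96 = 129.04 → 129
  B: 242 − 84.36 = 157.64 → 158
  → #70819E

#284F91, #70819E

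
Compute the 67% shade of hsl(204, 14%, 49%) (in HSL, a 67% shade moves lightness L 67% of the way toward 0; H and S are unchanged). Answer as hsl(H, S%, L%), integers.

L moves 67% from 49 toward 0: 49 − 32.83 = 16.17 → 16.
H and S are unchanged.

hsl(204, 14%, 16%)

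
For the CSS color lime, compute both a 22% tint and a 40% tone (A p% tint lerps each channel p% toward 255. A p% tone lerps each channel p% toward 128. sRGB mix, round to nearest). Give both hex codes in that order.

#38FF38, #33CC33

CSS lime is rgb(0, 255, 0).
22% tint:
  R: 0 + 56.1 = 56.1 → 56
  G: 255 + 0.22×(255−255) = 255 + 0 = 255 → 255
  B: 0 + 56.1 = 56.1 → 56
  → #38FF38
40% tone:
  R: 0 + 51.2 = 51.2 → 51
  G: 255 + 0.4×(128−255) = 255 − 50.8 = 204.2 → 204
  B: 0 + 51.2 = 51.2 → 51
  → #33CC33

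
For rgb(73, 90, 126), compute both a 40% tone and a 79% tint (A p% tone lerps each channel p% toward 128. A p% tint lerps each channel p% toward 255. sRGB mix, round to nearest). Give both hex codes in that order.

40% tone:
  R: 73 + 0.4×(128−73) = 73 + 22 = 95 → 95
  G: 90 + 15.2 = 105.2 → 105
  B: 126 + 0.4×(128−126) = 126 + 0.8 = 126.8 → 127
  → #5F697F
79% tint:
  R: 73 + 143.78 = 216.78 → 217
  G: 90 + 130.35 = 220.35 → 220
  B: 126 + 0.79×(255−126) = 126 + 101.91 = 227.91 → 228
  → #D9DCE4

#5F697F, #D9DCE4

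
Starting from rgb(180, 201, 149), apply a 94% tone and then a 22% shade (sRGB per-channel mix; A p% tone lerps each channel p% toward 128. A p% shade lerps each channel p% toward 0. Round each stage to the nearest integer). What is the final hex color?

Per channel, c → c + 0.94(128 − c):
  R: 180 + 0.94×(128−180) = 180 − 48.88 = 131.12 → 131
  G: 201 + 0.94×(128−201) = 201 − 68.62 = 132.38 → 132
  B: 149 + 0.94×(128−149) = 149 − 19.74 = 129.26 → 129
After the tone: rgb(131, 132, 129) = #838481.
Lerp each channel 22% toward 0:
  R: 131 + 0.22×(0−131) = 131 − 28.82 = 102.18 → 102
  G: 132 + 0.22×(0−132) = 132 − 29.04 = 102.96 → 103
  B: 129 − 28.38 = 100.62 → 101
rgb(102, 103, 101) = #666765.

#666765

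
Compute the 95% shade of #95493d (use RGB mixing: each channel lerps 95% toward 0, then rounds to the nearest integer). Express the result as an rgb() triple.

rgb(7, 4, 3)

#95493d is rgb(149, 73, 61).
Lerp each channel 95% toward 0:
  R: 149 + 0.95×(0−149) = 149 − 141.55 = 7.45 → 7
  G: 73 − 69.35 = 3.65 → 4
  B: 61 + 0.95×(0−61) = 61 − 57.95 = 3.05 → 3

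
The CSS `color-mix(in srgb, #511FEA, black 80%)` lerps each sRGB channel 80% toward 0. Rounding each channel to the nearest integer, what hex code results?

#10062F

#511FEA is rgb(81, 31, 234).
Lerp each channel 80% toward 0:
  R: 81 + 0.8×(0−81) = 81 − 64.8 = 16.2 → 16
  G: 31 + 0.8×(0−31) = 31 − 24.8 = 6.2 → 6
  B: 234 + 0.8×(0−234) = 234 − 187.2 = 46.8 → 47
rgb(16, 6, 47) = #10062F.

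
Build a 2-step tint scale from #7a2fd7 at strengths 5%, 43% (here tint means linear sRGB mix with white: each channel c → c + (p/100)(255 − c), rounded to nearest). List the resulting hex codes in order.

#7a2fd7 is rgb(122, 47, 215).
5%: (122 + 6.65 = 128.65→129, 47 + 10.4 = 57.4→57, 215 + 2 = 217→217) → #8139d9
43%: (122 + 57.19 = 179.19→179, 47 + 89.44 = 136.44→136, 215 + 17.2 = 232.2→232) → #b388e8

#8139d9, #b388e8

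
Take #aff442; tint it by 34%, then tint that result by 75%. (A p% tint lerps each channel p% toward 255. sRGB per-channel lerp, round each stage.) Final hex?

#aff442 is rgb(175, 244, 66).
A 34% tint moves each channel 34% toward 255:
  R: 175 + 27.2 = 202.2 → 202
  G: 244 + 0.34×(255−244) = 244 + 3.74 = 247.74 → 248
  B: 66 + 0.34×(255−66) = 66 + 64.26 = 130.26 → 130
After the tint: rgb(202, 248, 130) = #caf882.
A 75% tint moves each channel 75% toward 255:
  R: 202 + 39.75 = 241.75 → 242
  G: 248 + 5.25 = 253.25 → 253
  B: 130 + 0.75×(255−130) = 130 + 93.75 = 223.75 → 224
rgb(242, 253, 224) = #f2fde0.

#f2fde0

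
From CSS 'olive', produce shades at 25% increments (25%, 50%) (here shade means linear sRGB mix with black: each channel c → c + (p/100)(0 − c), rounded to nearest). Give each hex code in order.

#606000, #404000

CSS olive is rgb(128, 128, 0).
25%: (128 − 32 = 96→96, 128 − 32 = 96→96, 0→0) → #606000
50%: (128 − 64 = 64→64, 128 − 64 = 64→64, 0→0) → #404000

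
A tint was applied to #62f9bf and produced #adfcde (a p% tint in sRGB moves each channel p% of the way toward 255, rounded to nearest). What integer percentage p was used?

#62f9bf is rgb(98, 249, 191); #adfcde is rgb(173, 252, 222).
On the R channel (widest range): 173 ≈ 98 + (p/100)(255 − 98), so p ≈ 100×(173 − 98)/(255 − 98) = 7500/157 = 47.77.
p = 48 reproduces all three channels after rounding.

48%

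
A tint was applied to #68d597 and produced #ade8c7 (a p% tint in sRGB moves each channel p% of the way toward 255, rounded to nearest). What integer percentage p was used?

#68d597 is rgb(104, 213, 151); #ade8c7 is rgb(173, 232, 199).
On the R channel (widest range): 173 ≈ 104 + (p/100)(255 − 104), so p ≈ 100×(173 − 104)/(255 − 104) = 6900/151 = 45.70.
p = 46 reproduces all three channels after rounding.

46%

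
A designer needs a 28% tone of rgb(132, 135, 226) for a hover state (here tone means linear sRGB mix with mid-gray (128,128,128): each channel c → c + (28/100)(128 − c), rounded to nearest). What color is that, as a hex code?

Lerp each channel 28% toward 128:
  R: 132 − 1.12 = 130.88 → 131
  G: 135 − 1.96 = 133.04 → 133
  B: 226 + 0.28×(128−226) = 226 − 27.44 = 198.56 → 199
rgb(131, 133, 199) = #8385c7.

#8385c7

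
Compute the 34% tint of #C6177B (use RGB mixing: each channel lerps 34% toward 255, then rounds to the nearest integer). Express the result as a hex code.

#D966A8

#C6177B is rgb(198, 23, 123).
Lerp each channel 34% toward 255:
  R: 198 + 0.34×(255−198) = 198 + 19.38 = 217.38 → 217
  G: 23 + 78.88 = 101.88 → 102
  B: 123 + 0.34×(255−123) = 123 + 44.88 = 167.88 → 168
rgb(217, 102, 168) = #D966A8.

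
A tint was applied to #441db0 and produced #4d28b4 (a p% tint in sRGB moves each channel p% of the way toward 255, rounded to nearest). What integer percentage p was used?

5%

#441db0 is rgb(68, 29, 176); #4d28b4 is rgb(77, 40, 180).
On the G channel (widest range): 40 ≈ 29 + (p/100)(255 − 29), so p ≈ 100×(40 − 29)/(255 − 29) = 1100/226 = 4.87.
p = 5 reproduces all three channels after rounding.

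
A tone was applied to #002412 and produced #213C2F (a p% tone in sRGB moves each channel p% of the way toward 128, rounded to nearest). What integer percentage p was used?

26%

#002412 is rgb(0, 36, 18); #213C2F is rgb(33, 60, 47).
On the R channel (widest range): 33 ≈ 0 + (p/100)(128 − 0), so p ≈ 100×(33 − 0)/(128 − 0) = 3300/128 = 25.78.
p = 26 reproduces all three channels after rounding.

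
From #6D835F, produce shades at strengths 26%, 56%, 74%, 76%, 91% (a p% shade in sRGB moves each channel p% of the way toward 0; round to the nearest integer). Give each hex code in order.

#516146, #303A2A, #1C2219, #1A1F17, #0A0C09

#6D835F is rgb(109, 131, 95).
26%: (109 − 28.34 = 80.66→81, 131 − 34.06 = 96.94→97, 95 − 24.7 = 70.3→70) → #516146
56%: (109 − 61.04 = 47.96→48, 131 − 73.36 = 57.64→58, 95 − 53.2 = 41.8→42) → #303A2A
74%: (109 − 80.66 = 28.34→28, 131 − 96.94 = 34.06→34, 95 − 70.3 = 24.7→25) → #1C2219
76%: (109 − 82.84 = 26.16→26, 131 − 99.56 = 31.44→31, 95 − 72.2 = 22.8→23) → #1A1F17
91%: (109 − 99.19 = 9.81→10, 131 − 119.21 = 11.79→12, 95 − 86.45 = 8.55→9) → #0A0C09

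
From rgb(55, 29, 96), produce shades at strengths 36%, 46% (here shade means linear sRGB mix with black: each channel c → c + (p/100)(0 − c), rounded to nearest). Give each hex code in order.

36%: (55 − 19.8 = 35.2→35, 29 − 10.44 = 18.56→19, 96 − 34.56 = 61.44→61) → #23133D
46%: (55 − 25.3 = 29.7→30, 29 − 13.34 = 15.66→16, 96 − 44.16 = 51.84→52) → #1E1034

#23133D, #1E1034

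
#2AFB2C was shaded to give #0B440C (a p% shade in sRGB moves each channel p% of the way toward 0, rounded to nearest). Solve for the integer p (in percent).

73%

#2AFB2C is rgb(42, 251, 44); #0B440C is rgb(11, 68, 12).
On the G channel (widest range): 68 ≈ 251 + (p/100)(0 − 251), so p ≈ 100×(68 − 251)/(0 − 251) = -18300/-251 = 72.91.
p = 73 reproduces all three channels after rounding.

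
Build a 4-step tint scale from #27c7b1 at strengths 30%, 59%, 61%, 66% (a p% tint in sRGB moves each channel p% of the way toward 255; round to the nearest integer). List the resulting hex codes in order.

#27c7b1 is rgb(39, 199, 177).
30%: (39 + 64.8 = 103.8→104, 199 + 16.8 = 215.8→216, 177 + 23.4 = 200.4→200) → #68d8c8
59%: (39 + 127.44 = 166.44→166, 199 + 33.04 = 232.04→232, 177 + 46.02 = 223.02→223) → #a6e8df
61%: (39 + 131.76 = 170.76→171, 199 + 34.16 = 233.16→233, 177 + 47.58 = 224.58→225) → #abe9e1
66%: (39 + 142.56 = 181.56→182, 199 + 36.96 = 235.96→236, 177 + 51.48 = 228.48→228) → #b6ece4

#68d8c8, #a6e8df, #abe9e1, #b6ece4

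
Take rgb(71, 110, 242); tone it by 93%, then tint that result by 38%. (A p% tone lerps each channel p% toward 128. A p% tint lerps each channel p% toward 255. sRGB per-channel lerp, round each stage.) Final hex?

#aeb0b5

Lerp each channel 93% toward 128:
  R: 71 + 0.93×(128−71) = 71 + 53.01 = 124.01 → 124
  G: 110 + 0.93×(128−110) = 110 + 16.74 = 126.74 → 127
  B: 242 + 0.93×(128−242) = 242 − 106.02 = 135.98 → 136
After the tone: rgb(124, 127, 136) = #7c7f88.
A 38% tint moves each channel 38% toward 255:
  R: 124 + 49.78 = 173.78 → 174
  G: 127 + 48.64 = 175.64 → 176
  B: 136 + 0.38×(255−136) = 136 + 45.22 = 181.22 → 181
rgb(174, 176, 181) = #aeb0b5.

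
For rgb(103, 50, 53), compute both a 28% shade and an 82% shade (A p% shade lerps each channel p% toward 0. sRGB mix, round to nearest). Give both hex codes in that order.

#4a2426, #13090a

28% shade:
  R: 103 − 28.84 = 74.16 → 74
  G: 50 − 14 = 36 → 36
  B: 53 − 14.84 = 38.16 → 38
  → #4a2426
82% shade:
  R: 103 − 84.46 = 18.54 → 19
  G: 50 + 0.82×(0−50) = 50 − 41 = 9 → 9
  B: 53 + 0.82×(0−53) = 53 − 43.46 = 9.54 → 10
  → #13090a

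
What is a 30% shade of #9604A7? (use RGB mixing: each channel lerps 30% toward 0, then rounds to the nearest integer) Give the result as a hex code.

#690375

#9604A7 is rgb(150, 4, 167).
Lerp each channel 30% toward 0:
  R: 150 + 0.3×(0−150) = 150 − 45 = 105 → 105
  G: 4 − 1.2 = 2.8 → 3
  B: 167 + 0.3×(0−167) = 167 − 50.1 = 116.9 → 117
rgb(105, 3, 117) = #690375.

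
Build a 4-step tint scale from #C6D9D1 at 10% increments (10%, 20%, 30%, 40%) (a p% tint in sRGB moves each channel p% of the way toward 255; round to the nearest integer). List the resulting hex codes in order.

#C6D9D1 is rgb(198, 217, 209).
10%: (198 + 5.7 = 203.7→204, 217 + 3.8 = 220.8→221, 209 + 4.6 = 213.6→214) → #CCDDD6
20%: (198 + 11.4 = 209.4→209, 217 + 7.6 = 224.6→225, 209 + 9.2 = 218.2→218) → #D1E1DA
30%: (198 + 17.1 = 215.1→215, 217 + 11.4 = 228.4→228, 209 + 13.8 = 222.8→223) → #D7E4DF
40%: (198 + 22.8 = 220.8→221, 217 + 15.2 = 232.2→232, 209 + 18.4 = 227.4→227) → #DDE8E3

#CCDDD6, #D1E1DA, #D7E4DF, #DDE8E3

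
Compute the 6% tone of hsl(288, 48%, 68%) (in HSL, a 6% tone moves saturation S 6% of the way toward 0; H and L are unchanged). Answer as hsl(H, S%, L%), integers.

hsl(288, 45%, 68%)

S moves 6% from 48 toward 0: 48 − 2.88 = 45.12 → 45.
H and L are unchanged.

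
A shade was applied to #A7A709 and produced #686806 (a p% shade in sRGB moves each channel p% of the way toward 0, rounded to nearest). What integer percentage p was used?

#A7A709 is rgb(167, 167, 9); #686806 is rgb(104, 104, 6).
On the R channel (widest range): 104 ≈ 167 + (p/100)(0 − 167), so p ≈ 100×(104 − 167)/(0 − 167) = -6300/-167 = 37.72.
p = 38 reproduces all three channels after rounding.

38%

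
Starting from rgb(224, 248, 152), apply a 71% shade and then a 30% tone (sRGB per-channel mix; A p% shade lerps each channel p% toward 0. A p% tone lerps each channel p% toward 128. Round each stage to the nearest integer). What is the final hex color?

Per channel, c → c + 0.71(0 − c):
  R: 224 − 159.04 = 64.96 → 65
  G: 248 − 176.08 = 71.92 → 72
  B: 152 + 0.71×(0−152) = 152 − 107.92 = 44.08 → 44
After the shade: rgb(65, 72, 44) = #41482c.
Per channel, c → c + 0.3(128 − c):
  R: 65 + 18.9 = 83.9 → 84
  G: 72 + 0.3×(128−72) = 72 + 16.8 = 88.8 → 89
  B: 44 + 25.2 = 69.2 → 69
rgb(84, 89, 69) = #545945.

#545945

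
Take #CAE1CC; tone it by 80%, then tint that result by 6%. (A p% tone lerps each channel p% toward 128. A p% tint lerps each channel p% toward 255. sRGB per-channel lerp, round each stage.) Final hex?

#CAE1CC is rgb(202, 225, 204).
Lerp each channel 80% toward 128:
  R: 202 + 0.8×(128−202) = 202 − 59.2 = 142.8 → 143
  G: 225 + 0.8×(128−225) = 225 − 77.6 = 147.4 → 147
  B: 204 − 60.8 = 143.2 → 143
After the tone: rgb(143, 147, 143) = #8F938F.
Lerp each channel 6% toward 255:
  R: 143 + 0.06×(255−143) = 143 + 6.72 = 149.72 → 150
  G: 147 + 0.06×(255−147) = 147 + 6.48 = 153.48 → 153
  B: 143 + 0.06×(255−143) = 143 + 6.72 = 149.72 → 150
rgb(150, 153, 150) = #969996.

#969996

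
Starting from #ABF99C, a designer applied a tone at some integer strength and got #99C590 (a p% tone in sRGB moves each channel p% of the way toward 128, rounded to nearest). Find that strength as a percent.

#ABF99C is rgb(171, 249, 156); #99C590 is rgb(153, 197, 144).
On the G channel (widest range): 197 ≈ 249 + (p/100)(128 − 249), so p ≈ 100×(197 − 249)/(128 − 249) = -5200/-121 = 42.98.
p = 43 reproduces all three channels after rounding.

43%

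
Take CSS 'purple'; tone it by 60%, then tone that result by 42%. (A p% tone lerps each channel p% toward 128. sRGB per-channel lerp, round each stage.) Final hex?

#806280

CSS purple is rgb(128, 0, 128).
A 60% tone moves each channel 60% toward 128:
  R: 128 + 0 = 128 → 128
  G: 0 + 0.6×(128−0) = 0 + 76.8 = 76.8 → 77
  B: 128 + 0.6×(128−128) = 128 + 0 = 128 → 128
After the tone: rgb(128, 77, 128) = #804D80.
Lerp each channel 42% toward 128:
  R: 128 + 0 = 128 → 128
  G: 77 + 0.42×(128−77) = 77 + 21.42 = 98.42 → 98
  B: 128 + 0.42×(128−128) = 128 + 0 = 128 → 128
rgb(128, 98, 128) = #806280.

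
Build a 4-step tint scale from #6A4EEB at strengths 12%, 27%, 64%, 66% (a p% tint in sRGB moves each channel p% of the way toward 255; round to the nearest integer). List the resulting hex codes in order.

#7C63ED, #927EF0, #C9BFF8, #CCC3F8

#6A4EEB is rgb(106, 78, 235).
12%: (106 + 17.88 = 123.88→124, 78 + 21.24 = 99.24→99, 235 + 2.4 = 237.4→237) → #7C63ED
27%: (106 + 40.23 = 146.23→146, 78 + 47.79 = 125.79→126, 235 + 5.4 = 240.4→240) → #927EF0
64%: (106 + 95.36 = 201.36→201, 78 + 113.28 = 191.28→191, 235 + 12.8 = 247.8→248) → #C9BFF8
66%: (106 + 98.34 = 204.34→204, 78 + 116.82 = 194.82→195, 235 + 13.2 = 248.2→248) → #CCC3F8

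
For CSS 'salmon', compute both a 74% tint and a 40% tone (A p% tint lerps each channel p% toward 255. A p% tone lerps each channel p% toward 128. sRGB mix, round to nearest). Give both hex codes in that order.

CSS salmon is rgb(250, 128, 114).
74% tint:
  R: 250 + 0.74×(255−250) = 250 + 3.7 = 253.7 → 254
  G: 128 + 0.74×(255−128) = 128 + 93.98 = 221.98 → 222
  B: 114 + 0.74×(255−114) = 114 + 104.34 = 218.34 → 218
  → #fededa
40% tone:
  R: 250 − 48.8 = 201.2 → 201
  G: 128 + 0.4×(128−128) = 128 + 0 = 128 → 128
  B: 114 + 5.6 = 119.6 → 120
  → #c98078

#fededa, #c98078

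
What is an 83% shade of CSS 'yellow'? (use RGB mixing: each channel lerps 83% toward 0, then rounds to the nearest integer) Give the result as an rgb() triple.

CSS yellow is rgb(255, 255, 0).
Lerp each channel 83% toward 0:
  R: 255 + 0.83×(0−255) = 255 − 211.65 = 43.35 → 43
  G: 255 − 211.65 = 43.35 → 43
  B: 0 + 0 = 0 → 0

rgb(43, 43, 0)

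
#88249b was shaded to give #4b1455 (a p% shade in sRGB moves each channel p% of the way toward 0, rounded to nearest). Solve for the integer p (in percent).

45%

#88249b is rgb(136, 36, 155); #4b1455 is rgb(75, 20, 85).
On the B channel (widest range): 85 ≈ 155 + (p/100)(0 − 155), so p ≈ 100×(85 − 155)/(0 − 155) = -7000/-155 = 45.16.
p = 45 reproduces all three channels after rounding.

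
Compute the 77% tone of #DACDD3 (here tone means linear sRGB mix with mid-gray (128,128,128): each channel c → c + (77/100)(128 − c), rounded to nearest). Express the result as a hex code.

#959293

#DACDD3 is rgb(218, 205, 211).
Per channel, c → c + 0.77(128 − c):
  R: 218 + 0.77×(128−218) = 218 − 69.3 = 148.7 → 149
  G: 205 − 59.29 = 145.71 → 146
  B: 211 + 0.77×(128−211) = 211 − 63.91 = 147.09 → 147
rgb(149, 146, 147) = #959293.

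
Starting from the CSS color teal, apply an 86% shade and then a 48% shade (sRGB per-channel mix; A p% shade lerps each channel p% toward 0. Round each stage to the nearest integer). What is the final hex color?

#000909

CSS teal is rgb(0, 128, 128).
Per channel, c → c + 0.86(0 − c):
  R: 0 + 0.86×(0−0) = 0 + 0 = 0 → 0
  G: 128 + 0.86×(0−128) = 128 − 110.08 = 17.92 → 18
  B: 128 + 0.86×(0−128) = 128 − 110.08 = 17.92 → 18
After the shade: rgb(0, 18, 18) = #001212.
A 48% shade moves each channel 48% toward 0:
  R: 0 + 0.48×(0−0) = 0 + 0 = 0 → 0
  G: 18 − 8.64 = 9.36 → 9
  B: 18 + 0.48×(0−18) = 18 − 8.64 = 9.36 → 9
rgb(0, 9, 9) = #000909.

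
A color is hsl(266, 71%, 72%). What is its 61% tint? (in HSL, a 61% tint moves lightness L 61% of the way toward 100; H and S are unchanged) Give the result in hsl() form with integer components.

L moves 61% from 72 toward 100: 72 + 17.08 = 89.08 → 89.
H and S are unchanged.

hsl(266, 71%, 89%)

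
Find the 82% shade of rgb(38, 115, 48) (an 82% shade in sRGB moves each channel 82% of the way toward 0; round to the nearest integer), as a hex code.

#071509

Lerp each channel 82% toward 0:
  R: 38 + 0.82×(0−38) = 38 − 31.16 = 6.84 → 7
  G: 115 − 94.3 = 20.7 → 21
  B: 48 − 39.36 = 8.64 → 9
rgb(7, 21, 9) = #071509.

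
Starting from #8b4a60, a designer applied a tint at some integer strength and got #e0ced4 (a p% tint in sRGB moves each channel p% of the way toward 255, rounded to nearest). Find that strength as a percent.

#8b4a60 is rgb(139, 74, 96); #e0ced4 is rgb(224, 206, 212).
On the G channel (widest range): 206 ≈ 74 + (p/100)(255 − 74), so p ≈ 100×(206 − 74)/(255 − 74) = 13200/181 = 72.93.
p = 73 reproduces all three channels after rounding.

73%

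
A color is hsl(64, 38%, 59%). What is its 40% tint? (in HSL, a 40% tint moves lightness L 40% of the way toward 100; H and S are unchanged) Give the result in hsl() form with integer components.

L moves 40% from 59 toward 100: 59 + 16.4 = 75.4 → 75.
H and S are unchanged.

hsl(64, 38%, 75%)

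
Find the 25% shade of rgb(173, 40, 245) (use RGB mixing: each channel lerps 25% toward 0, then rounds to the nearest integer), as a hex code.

#821EB8

A 25% shade moves each channel 25% toward 0:
  R: 173 − 43.25 = 129.75 → 130
  G: 40 − 10 = 30 → 30
  B: 245 + 0.25×(0−245) = 245 − 61.25 = 183.75 → 184
rgb(130, 30, 184) = #821EB8.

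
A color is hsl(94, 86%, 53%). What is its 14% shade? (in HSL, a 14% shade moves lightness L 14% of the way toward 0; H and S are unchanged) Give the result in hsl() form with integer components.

L moves 14% from 53 toward 0: 53 − 7.42 = 45.58 → 46.
H and S are unchanged.

hsl(94, 86%, 46%)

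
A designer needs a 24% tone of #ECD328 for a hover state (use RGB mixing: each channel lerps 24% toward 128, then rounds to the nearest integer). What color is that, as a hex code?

#D2BF3D

#ECD328 is rgb(236, 211, 40).
Lerp each channel 24% toward 128:
  R: 236 + 0.24×(128−236) = 236 − 25.92 = 210.08 → 210
  G: 211 + 0.24×(128−211) = 211 − 19.92 = 191.08 → 191
  B: 40 + 0.24×(128−40) = 40 + 21.12 = 61.12 → 61
rgb(210, 191, 61) = #D2BF3D.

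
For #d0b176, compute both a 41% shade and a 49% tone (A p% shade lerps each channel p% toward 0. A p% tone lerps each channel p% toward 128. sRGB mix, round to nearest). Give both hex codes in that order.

#d0b176 is rgb(208, 177, 118).
41% shade:
  R: 208 − 85.28 = 122.72 → 123
  G: 177 − 72.57 = 104.43 → 104
  B: 118 − 48.38 = 69.62 → 70
  → #7b6846
49% tone:
  R: 208 − 39.2 = 168.8 → 169
  G: 177 − 24.01 = 152.99 → 153
  B: 118 + 4.9 = 122.9 → 123
  → #a9997b

#7b6846, #a9997b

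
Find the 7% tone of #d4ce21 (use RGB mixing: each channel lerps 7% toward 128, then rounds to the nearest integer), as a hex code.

#cec928

#d4ce21 is rgb(212, 206, 33).
Lerp each channel 7% toward 128:
  R: 212 + 0.07×(128−212) = 212 − 5.88 = 206.12 → 206
  G: 206 + 0.07×(128−206) = 206 − 5.46 = 200.54 → 201
  B: 33 + 0.07×(128−33) = 33 + 6.65 = 39.65 → 40
rgb(206, 201, 40) = #cec928.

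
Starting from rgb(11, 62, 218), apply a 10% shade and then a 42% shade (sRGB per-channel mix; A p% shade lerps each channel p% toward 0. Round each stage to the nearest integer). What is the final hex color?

#062072

Per channel, c → c + 0.1(0 − c):
  R: 11 + 0.1×(0−11) = 11 − 1.1 = 9.9 → 10
  G: 62 − 6.2 = 55.8 → 56
  B: 218 − 21.8 = 196.2 → 196
After the shade: rgb(10, 56, 196) = #0A38C4.
Lerp each channel 42% toward 0:
  R: 10 − 4.2 = 5.8 → 6
  G: 56 − 23.52 = 32.48 → 32
  B: 196 + 0.42×(0−196) = 196 − 82.32 = 113.68 → 114
rgb(6, 32, 114) = #062072.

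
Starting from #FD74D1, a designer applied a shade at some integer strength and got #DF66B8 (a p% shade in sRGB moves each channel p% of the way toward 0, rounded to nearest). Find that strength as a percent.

#FD74D1 is rgb(253, 116, 209); #DF66B8 is rgb(223, 102, 184).
On the R channel (widest range): 223 ≈ 253 + (p/100)(0 − 253), so p ≈ 100×(223 − 253)/(0 − 253) = -3000/-253 = 11.86.
p = 12 reproduces all three channels after rounding.

12%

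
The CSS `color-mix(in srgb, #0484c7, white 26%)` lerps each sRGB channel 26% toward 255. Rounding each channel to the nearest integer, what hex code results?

#0484c7 is rgb(4, 132, 199).
Lerp each channel 26% toward 255:
  R: 4 + 65.26 = 69.26 → 69
  G: 132 + 31.98 = 163.98 → 164
  B: 199 + 14.56 = 213.56 → 214
rgb(69, 164, 214) = #45a4d6.

#45a4d6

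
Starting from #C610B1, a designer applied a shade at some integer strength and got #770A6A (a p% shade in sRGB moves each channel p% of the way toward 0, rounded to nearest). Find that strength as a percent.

40%

#C610B1 is rgb(198, 16, 177); #770A6A is rgb(119, 10, 106).
On the R channel (widest range): 119 ≈ 198 + (p/100)(0 − 198), so p ≈ 100×(119 − 198)/(0 − 198) = -7900/-198 = 39.90.
p = 40 reproduces all three channels after rounding.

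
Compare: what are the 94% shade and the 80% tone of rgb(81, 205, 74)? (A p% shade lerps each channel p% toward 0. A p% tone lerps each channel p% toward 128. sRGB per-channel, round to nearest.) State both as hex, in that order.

94% shade:
  R: 81 + 0.94×(0−81) = 81 − 76.14 = 4.86 → 5
  G: 205 − 192.7 = 12.3 → 12
  B: 74 + 0.94×(0−74) = 74 − 69.56 = 4.44 → 4
  → #050C04
80% tone:
  R: 81 + 0.8×(128−81) = 81 + 37.6 = 118.6 → 119
  G: 205 + 0.8×(128−205) = 205 − 61.6 = 143.4 → 143
  B: 74 + 43.2 = 117.2 → 117
  → #778F75

#050C04, #778F75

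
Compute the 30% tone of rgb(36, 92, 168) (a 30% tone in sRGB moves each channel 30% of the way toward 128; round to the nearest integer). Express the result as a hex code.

Lerp each channel 30% toward 128:
  R: 36 + 27.6 = 63.6 → 64
  G: 92 + 0.3×(128−92) = 92 + 10.8 = 102.8 → 103
  B: 168 + 0.3×(128−168) = 168 − 12 = 156 → 156
rgb(64, 103, 156) = #40679c.

#40679c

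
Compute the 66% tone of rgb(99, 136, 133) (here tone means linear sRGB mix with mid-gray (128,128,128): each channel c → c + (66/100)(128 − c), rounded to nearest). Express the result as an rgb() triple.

rgb(118, 131, 130)

A 66% tone moves each channel 66% toward 128:
  R: 99 + 19.14 = 118.14 → 118
  G: 136 − 5.28 = 130.72 → 131
  B: 133 − 3.3 = 129.7 → 130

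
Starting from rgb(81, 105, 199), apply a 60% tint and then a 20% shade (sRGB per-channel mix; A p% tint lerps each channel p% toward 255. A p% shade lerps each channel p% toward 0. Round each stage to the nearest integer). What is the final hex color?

#949CBA

Lerp each channel 60% toward 255:
  R: 81 + 0.6×(255−81) = 81 + 104.4 = 185.4 → 185
  G: 105 + 90 = 195 → 195
  B: 199 + 33.6 = 232.6 → 233
After the tint: rgb(185, 195, 233) = #B9C3E9.
Lerp each channel 20% toward 0:
  R: 185 + 0.2×(0−185) = 185 − 37 = 148 → 148
  G: 195 + 0.2×(0−195) = 195 − 39 = 156 → 156
  B: 233 + 0.2×(0−233) = 233 − 46.6 = 186.4 → 186
rgb(148, 156, 186) = #949CBA.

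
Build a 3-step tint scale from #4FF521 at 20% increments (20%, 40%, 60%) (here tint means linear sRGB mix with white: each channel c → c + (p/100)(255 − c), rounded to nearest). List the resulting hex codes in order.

#4FF521 is rgb(79, 245, 33).
20%: (79 + 35.2 = 114.2→114, 245 + 2 = 247→247, 33 + 44.4 = 77.4→77) → #72F74D
40%: (79 + 70.4 = 149.4→149, 245 + 4 = 249→249, 33 + 88.8 = 121.8→122) → #95F97A
60%: (79 + 105.6 = 184.6→185, 245 + 6 = 251→251, 33 + 133.2 = 166.2→166) → #B9FBA6

#72F74D, #95F97A, #B9FBA6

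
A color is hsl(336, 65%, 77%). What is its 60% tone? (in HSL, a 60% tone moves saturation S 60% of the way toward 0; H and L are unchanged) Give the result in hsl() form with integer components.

hsl(336, 26%, 77%)

S moves 60% from 65 toward 0: 65 − 39 = 26 → 26.
H and L are unchanged.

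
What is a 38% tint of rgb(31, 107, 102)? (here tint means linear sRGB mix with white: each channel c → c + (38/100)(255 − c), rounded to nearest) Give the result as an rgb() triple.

Lerp each channel 38% toward 255:
  R: 31 + 0.38×(255−31) = 31 + 85.12 = 116.12 → 116
  G: 107 + 0.38×(255−107) = 107 + 56.24 = 163.24 → 163
  B: 102 + 58.14 = 160.14 → 160

rgb(116, 163, 160)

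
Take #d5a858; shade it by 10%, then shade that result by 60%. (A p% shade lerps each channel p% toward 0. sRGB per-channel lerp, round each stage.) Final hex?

#4d3c20

#d5a858 is rgb(213, 168, 88).
A 10% shade moves each channel 10% toward 0:
  R: 213 − 21.3 = 191.7 → 192
  G: 168 − 16.8 = 151.2 → 151
  B: 88 − 8.8 = 79.2 → 79
After the shade: rgb(192, 151, 79) = #c0974f.
Lerp each channel 60% toward 0:
  R: 192 + 0.6×(0−192) = 192 − 115.2 = 76.8 → 77
  G: 151 − 90.6 = 60.4 → 60
  B: 79 − 47.4 = 31.6 → 32
rgb(77, 60, 32) = #4d3c20.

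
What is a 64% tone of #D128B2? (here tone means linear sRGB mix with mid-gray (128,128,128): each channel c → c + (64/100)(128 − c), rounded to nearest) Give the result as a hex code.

#D128B2 is rgb(209, 40, 178).
A 64% tone moves each channel 64% toward 128:
  R: 209 − 51.84 = 157.16 → 157
  G: 40 + 0.64×(128−40) = 40 + 56.32 = 96.32 → 96
  B: 178 + 0.64×(128−178) = 178 − 32 = 146 → 146
rgb(157, 96, 146) = #9D6092.

#9D6092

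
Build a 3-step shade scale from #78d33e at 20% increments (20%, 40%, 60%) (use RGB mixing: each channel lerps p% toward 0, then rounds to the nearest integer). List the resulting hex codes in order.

#78d33e is rgb(120, 211, 62).
20%: (120 − 24 = 96→96, 211 − 42.2 = 168.8→169, 62 − 12.4 = 49.6→50) → #60a932
40%: (120 − 48 = 72→72, 211 − 84.4 = 126.6→127, 62 − 24.8 = 37.2→37) → #487f25
60%: (120 − 72 = 48→48, 211 − 126.6 = 84.4→84, 62 − 37.2 = 24.8→25) → #305419

#60a932, #487f25, #305419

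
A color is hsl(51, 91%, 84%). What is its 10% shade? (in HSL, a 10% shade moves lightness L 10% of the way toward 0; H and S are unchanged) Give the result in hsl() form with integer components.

hsl(51, 91%, 76%)

L moves 10% from 84 toward 0: 84 − 8.4 = 75.6 → 76.
H and S are unchanged.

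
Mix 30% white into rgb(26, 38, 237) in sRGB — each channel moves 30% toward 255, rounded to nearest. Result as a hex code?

A 30% tint moves each channel 30% toward 255:
  R: 26 + 68.7 = 94.7 → 95
  G: 38 + 0.3×(255−38) = 38 + 65.1 = 103.1 → 103
  B: 237 + 0.3×(255−237) = 237 + 5.4 = 242.4 → 242
rgb(95, 103, 242) = #5f67f2.

#5f67f2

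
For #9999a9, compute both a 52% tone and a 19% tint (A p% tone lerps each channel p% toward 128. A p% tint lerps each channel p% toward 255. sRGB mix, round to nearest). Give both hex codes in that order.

#9999a9 is rgb(153, 153, 169).
52% tone:
  R: 153 + 0.52×(128−153) = 153 − 13 = 140 → 140
  G: 153 − 13 = 140 → 140
  B: 169 − 21.32 = 147.68 → 148
  → #8c8c94
19% tint:
  R: 153 + 19.38 = 172.38 → 172
  G: 153 + 0.19×(255−153) = 153 + 19.38 = 172.38 → 172
  B: 169 + 16.34 = 185.34 → 185
  → #acacb9

#8c8c94, #acacb9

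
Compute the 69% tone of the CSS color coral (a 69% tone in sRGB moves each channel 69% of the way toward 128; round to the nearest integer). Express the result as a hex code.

#a78071

CSS coral is rgb(255, 127, 80).
Per channel, c → c + 0.69(128 − c):
  R: 255 + 0.69×(128−255) = 255 − 87.63 = 167.37 → 167
  G: 127 + 0.69×(128−127) = 127 + 0.69 = 127.69 → 128
  B: 80 + 0.69×(128−80) = 80 + 33.12 = 113.12 → 113
rgb(167, 128, 113) = #a78071.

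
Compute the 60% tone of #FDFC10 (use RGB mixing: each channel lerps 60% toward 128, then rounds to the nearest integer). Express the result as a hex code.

#FDFC10 is rgb(253, 252, 16).
Lerp each channel 60% toward 128:
  R: 253 − 75 = 178 → 178
  G: 252 + 0.6×(128−252) = 252 − 74.4 = 177.6 → 178
  B: 16 + 0.6×(128−16) = 16 + 67.2 = 83.2 → 83
rgb(178, 178, 83) = #B2B253.

#B2B253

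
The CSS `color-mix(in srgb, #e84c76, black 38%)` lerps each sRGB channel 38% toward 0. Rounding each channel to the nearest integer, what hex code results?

#902f49

#e84c76 is rgb(232, 76, 118).
Lerp each channel 38% toward 0:
  R: 232 + 0.38×(0−232) = 232 − 88.16 = 143.84 → 144
  G: 76 − 28.88 = 47.12 → 47
  B: 118 − 44.84 = 73.16 → 73
rgb(144, 47, 73) = #902f49.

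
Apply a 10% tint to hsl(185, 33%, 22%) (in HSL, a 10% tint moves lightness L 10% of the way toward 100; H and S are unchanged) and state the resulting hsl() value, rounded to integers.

hsl(185, 33%, 30%)

L moves 10% from 22 toward 100: 22 + 7.8 = 29.8 → 30.
H and S are unchanged.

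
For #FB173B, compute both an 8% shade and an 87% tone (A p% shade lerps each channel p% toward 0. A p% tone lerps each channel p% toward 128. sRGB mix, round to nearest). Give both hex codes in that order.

#E71536, #907277

#FB173B is rgb(251, 23, 59).
8% shade:
  R: 251 + 0.08×(0−251) = 251 − 20.08 = 230.92 → 231
  G: 23 + 0.08×(0−23) = 23 − 1.84 = 21.16 → 21
  B: 59 − 4.72 = 54.28 → 54
  → #E71536
87% tone:
  R: 251 + 0.87×(128−251) = 251 − 107.01 = 143.99 → 144
  G: 23 + 0.87×(128−23) = 23 + 91.35 = 114.35 → 114
  B: 59 + 0.87×(128−59) = 59 + 60.03 = 119.03 → 119
  → #907277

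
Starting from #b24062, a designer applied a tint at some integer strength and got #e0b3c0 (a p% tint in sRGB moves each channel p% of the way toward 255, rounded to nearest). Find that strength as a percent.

60%

#b24062 is rgb(178, 64, 98); #e0b3c0 is rgb(224, 179, 192).
On the G channel (widest range): 179 ≈ 64 + (p/100)(255 − 64), so p ≈ 100×(179 − 64)/(255 − 64) = 11500/191 = 60.21.
p = 60 reproduces all three channels after rounding.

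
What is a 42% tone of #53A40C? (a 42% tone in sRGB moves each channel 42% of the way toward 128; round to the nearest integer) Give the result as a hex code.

#53A40C is rgb(83, 164, 12).
Lerp each channel 42% toward 128:
  R: 83 + 18.9 = 101.9 → 102
  G: 164 − 15.12 = 148.88 → 149
  B: 12 + 48.72 = 60.72 → 61
rgb(102, 149, 61) = #66953D.

#66953D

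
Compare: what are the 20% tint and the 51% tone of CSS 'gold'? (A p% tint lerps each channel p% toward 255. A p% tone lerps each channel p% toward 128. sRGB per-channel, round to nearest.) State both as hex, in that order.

CSS gold is rgb(255, 215, 0).
20% tint:
  R: 255 + 0.2×(255−255) = 255 + 0 = 255 → 255
  G: 215 + 0.2×(255−215) = 215 + 8 = 223 → 223
  B: 0 + 51 = 51 → 51
  → #ffdf33
51% tone:
  R: 255 + 0.51×(128−255) = 255 − 64.77 = 190.23 → 190
  G: 215 + 0.51×(128−215) = 215 − 44.37 = 170.63 → 171
  B: 0 + 0.51×(128−0) = 0 + 65.28 = 65.28 → 65
  → #beab41

#ffdf33, #beab41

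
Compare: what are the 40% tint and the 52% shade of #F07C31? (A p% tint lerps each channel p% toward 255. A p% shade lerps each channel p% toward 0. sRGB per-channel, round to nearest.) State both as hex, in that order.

#F6B083, #733C18

#F07C31 is rgb(240, 124, 49).
40% tint:
  R: 240 + 6 = 246 → 246
  G: 124 + 52.4 = 176.4 → 176
  B: 49 + 0.4×(255−49) = 49 + 82.4 = 131.4 → 131
  → #F6B083
52% shade:
  R: 240 − 124.8 = 115.2 → 115
  G: 124 − 64.48 = 59.52 → 60
  B: 49 + 0.52×(0−49) = 49 − 25.48 = 23.52 → 24
  → #733C18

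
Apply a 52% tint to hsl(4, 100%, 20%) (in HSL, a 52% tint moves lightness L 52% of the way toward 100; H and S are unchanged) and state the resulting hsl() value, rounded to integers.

hsl(4, 100%, 62%)

L moves 52% from 20 toward 100: 20 + 41.6 = 61.6 → 62.
H and S are unchanged.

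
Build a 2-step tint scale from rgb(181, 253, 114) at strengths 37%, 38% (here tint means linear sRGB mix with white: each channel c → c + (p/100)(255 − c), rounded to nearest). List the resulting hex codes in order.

#D0FEA6, #D1FEA8

37%: (181 + 27.38 = 208.38→208, 253 + 0.74 = 253.74→254, 114 + 52.17 = 166.17→166) → #D0FEA6
38%: (181 + 28.12 = 209.12→209, 253 + 0.76 = 253.76→254, 114 + 53.58 = 167.58→168) → #D1FEA8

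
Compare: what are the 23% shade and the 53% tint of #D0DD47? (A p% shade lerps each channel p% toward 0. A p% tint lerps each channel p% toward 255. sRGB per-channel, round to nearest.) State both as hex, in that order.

#A0AA37, #E9EFA9

#D0DD47 is rgb(208, 221, 71).
23% shade:
  R: 208 − 47.84 = 160.16 → 160
  G: 221 − 50.83 = 170.17 → 170
  B: 71 + 0.23×(0−71) = 71 − 16.33 = 54.67 → 55
  → #A0AA37
53% tint:
  R: 208 + 24.91 = 232.91 → 233
  G: 221 + 18.02 = 239.02 → 239
  B: 71 + 0.53×(255−71) = 71 + 97.52 = 168.52 → 169
  → #E9EFA9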